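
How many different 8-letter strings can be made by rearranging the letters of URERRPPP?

Letter multiplicities in URERRPPP: E×1, P×3, R×3, U×1.
The number of distinct arrangements is 8!/(3!·3!) = 40320/36 = 1120.

1120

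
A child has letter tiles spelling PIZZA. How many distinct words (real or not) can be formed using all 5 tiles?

60

PIZZA has 5 letters with Z appearing twice.
So there are 5! / (2!) = 60 distinguishable arrangements.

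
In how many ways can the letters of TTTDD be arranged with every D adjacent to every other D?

Treat the 2 copies of D as a single block. The multiset to arrange is then {DD, T, T, T}, 4 items in all.
That gives (4)!/(3!) = 4 arrangements.

4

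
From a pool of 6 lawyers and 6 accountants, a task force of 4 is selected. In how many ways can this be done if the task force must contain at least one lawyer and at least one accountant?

Total 4-person selections from all 12: C(12,4) = 495.
Selections missing a whole group: no lawyers → C(6,4) = 15; no accountants → C(6,4) = 15.
Both groups omitted at once is impossible, so 495 − 30 = 465.

465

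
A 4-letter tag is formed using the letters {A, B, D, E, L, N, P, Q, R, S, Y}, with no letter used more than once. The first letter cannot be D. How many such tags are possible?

7200

The first letter has 11−1 = 10 choices (anything except D).
The remaining 3 letters are filled from the other 10 symbols without repetition: 10 × 9 × 8 = 720.
Total: 10 × 720 = 7200.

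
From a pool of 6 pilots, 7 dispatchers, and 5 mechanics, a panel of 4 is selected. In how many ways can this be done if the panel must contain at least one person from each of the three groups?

1575

Unrestricted: C(18,4) = 3060 ways to pick any 4 of the 18.
Subtract selections that omit an entire group: no pilots → C(12,4) = 495; no dispatchers → C(11,4) = 330; no mechanics → C(13,4) = 715.
Add back selections omitting two groups (i.e. drawn from a single group): C(6,4) + C(7,4) + C(5,4) = 55.
By inclusion–exclusion: 3060 − 1540 + 55 = 1575.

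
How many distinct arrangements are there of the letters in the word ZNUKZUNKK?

7560

The 9 letters of ZNUKZUNKK have repeats: K appearing 3 times, N appearing twice, U appearing twice, and Z appearing twice.
The number of distinct arrangements is 9!/(3!·2!·2!·2!) = 362880/48 = 7560.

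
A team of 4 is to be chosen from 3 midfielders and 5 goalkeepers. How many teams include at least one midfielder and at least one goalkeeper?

65

Unrestricted: C(8,4) = 70 ways to pick any 4 of the 8.
Selections missing a whole group: no midfielders → C(5,4) = 5; no goalkeepers → C(3,4) = 0.
Both groups omitted at once is impossible, so 70 − 5 = 65.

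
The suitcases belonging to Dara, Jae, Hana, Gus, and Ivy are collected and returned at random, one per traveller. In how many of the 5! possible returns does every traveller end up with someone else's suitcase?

Let Aᵢ be the assignments in which traveller i gets their own suitcase. We want the size of the complement of A₁∪…∪A_5.
By inclusion–exclusion this is Σ_{j=0}^{5} (−1)^j C(5,j)·(5−j)!.
Computing: 120 − 120 + 60 − 20 + 5 − 1 = 44.

44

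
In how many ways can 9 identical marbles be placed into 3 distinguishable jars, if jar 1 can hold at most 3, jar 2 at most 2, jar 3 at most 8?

By stars and bars, unrestricted non-negative solutions to x_1+…+x_3 = 9 number C(9+2,2) = 55.
Subtract solutions that violate a single cap (substitute x_i' = x_i − (cap_i+1)): x_1 ≥ 4 gives C(7,2) = 21; x_2 ≥ 3 gives C(8,2) = 28; x_3 ≥ 9 gives C(2,2) = 1. Together 50.
Add back pairs where two caps are both exceeded: 6 + 0 + 0 = 6.
By inclusion–exclusion the count is 55 − 50 + 6 = 11.

11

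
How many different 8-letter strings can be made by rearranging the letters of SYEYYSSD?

The 8 letters of SYEYYSSD have repeats: S appearing 3 times and Y appearing 3 times.
Dividing 8! = 40320 by 3!·3! = 36 for the repeated letters gives 1120.

1120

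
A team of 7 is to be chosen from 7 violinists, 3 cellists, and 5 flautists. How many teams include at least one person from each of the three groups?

With no constraint there are C(15,7) = 6435 possible selections.
Subtract selections that omit an entire group: no violinists → C(8,7) = 8; no cellists → C(12,7) = 792; no flautists → C(10,7) = 120.
Add back selections omitting two groups (i.e. drawn from a single group): C(7,7) + C(3,7) + C(5,7) = 1.
By inclusion–exclusion: 6435 − 920 + 1 = 5516.

5516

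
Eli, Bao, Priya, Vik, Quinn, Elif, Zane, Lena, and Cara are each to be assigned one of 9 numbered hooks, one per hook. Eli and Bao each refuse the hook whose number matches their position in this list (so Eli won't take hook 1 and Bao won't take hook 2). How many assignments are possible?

Let Aᵢ (for i ∈ {1, 2}) be the placements that put person i in their forbidden hook. Any j of these fix j positions, leaving (9−j)! ways to fill the rest, and there are C(2,j) ways to pick which j.
By inclusion–exclusion, the number of valid placements is Σ_{j=0}^{2} (−1)^j C(2,j)·(9−j)!.
Computing: 362880 − 80640 + 5040 = 287280.

287280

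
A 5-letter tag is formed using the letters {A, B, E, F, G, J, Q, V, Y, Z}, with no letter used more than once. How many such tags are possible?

Choose and order 5 of the 10 symbols: the first letter has 10 options, the next 9, and so on down to 6.
10 × 9 × 8 × 7 × 6 = 30240.

30240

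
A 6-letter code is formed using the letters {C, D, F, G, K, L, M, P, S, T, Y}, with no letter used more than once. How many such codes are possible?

With no repetition, fill the 6 letters in order: 11 choices, then 10, down to 6.
11 × 10 × 9 × 8 × 7 × 6 = 332640.

332640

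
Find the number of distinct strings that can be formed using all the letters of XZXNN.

XZXNN has 5 letters with N appearing twice and X appearing twice.
So there are 5! / (2!·2!) = 30 distinguishable arrangements.

30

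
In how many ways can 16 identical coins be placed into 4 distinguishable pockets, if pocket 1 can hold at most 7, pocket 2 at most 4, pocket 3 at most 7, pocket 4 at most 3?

51

By stars and bars, unrestricted non-negative solutions to x_1+…+x_4 = 16 number C(16+3,3) = 969.
Subtract solutions that violate a single cap (substitute x_i' = x_i − (cap_i+1)): x_1 ≥ 8 gives C(11,3) = 165; x_2 ≥ 5 gives C(14,3) = 364; x_3 ≥ 8 gives C(11,3) = 165; x_4 ≥ 4 gives C(15,3) = 455. Together 1149.
Add back pairs where two caps are both exceeded: 20 + 1 + 35 + 20 + 120 + 35 = 231.
By inclusion–exclusion the count is 969 − 1149 + 231 = 51.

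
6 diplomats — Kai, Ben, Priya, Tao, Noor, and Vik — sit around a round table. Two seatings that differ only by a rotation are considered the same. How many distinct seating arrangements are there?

Around a circle, 6 distinct people have 6!/6 = (5)! = 120 rotationally distinct seatings.

120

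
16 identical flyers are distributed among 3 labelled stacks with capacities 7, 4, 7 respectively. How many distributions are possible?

6

Ignoring the caps, the number of non-negative solutions to x_1+…+x_3 = 16 is C(18,2) = 153.
Subtract solutions that violate a single cap (substitute x_i' = x_i − (cap_i+1)): x_1 ≥ 8 gives C(10,2) = 45; x_2 ≥ 5 gives C(13,2) = 78; x_3 ≥ 8 gives C(10,2) = 45. Together 168.
Add back pairs where two caps are both exceeded: 10 + 1 + 10 = 21.
By inclusion–exclusion the count is 153 − 168 + 21 = 6.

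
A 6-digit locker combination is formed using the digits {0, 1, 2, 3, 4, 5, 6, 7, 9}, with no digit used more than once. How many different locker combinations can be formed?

Choose and order 6 of the 9 symbols: the first digit has 9 options, the next 8, and so on down to 4.
That product is 9 × 8 × 7 × 6 × 5 × 4 = 60480.

60480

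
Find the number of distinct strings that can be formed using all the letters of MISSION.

1260

The 7 letters of MISSION have repeats: I appearing twice and S appearing twice.
Dividing 7! = 5040 by 2!·2! = 4 for the repeated letters gives 1260.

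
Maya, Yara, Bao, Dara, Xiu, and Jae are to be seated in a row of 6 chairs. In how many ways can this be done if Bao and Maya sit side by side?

Glue Bao and Maya into one block (2 internal orders), leaving 5 units to arrange in a row.
So the count is 2·(5)! = 240.

240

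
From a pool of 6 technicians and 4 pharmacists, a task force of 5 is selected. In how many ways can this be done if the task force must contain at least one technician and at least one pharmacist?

With no constraint there are C(10,5) = 252 possible selections.
Subtract selections that omit an entire group: no technicians → C(4,5) = 0; no pharmacists → C(6,5) = 6.
Both groups omitted at once is impossible, so 252 − 6 = 246.

246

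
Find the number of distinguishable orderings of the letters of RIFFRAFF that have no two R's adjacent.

630

Total arrangements of RIFFRAFF: 8!/(4!·2!) = 840.
Arrangements with the R's together: treat RR as one letter, giving (7)!/(4!) = 210.
Subtracting, 840 − 210 = 630 arrangements keep the R's apart.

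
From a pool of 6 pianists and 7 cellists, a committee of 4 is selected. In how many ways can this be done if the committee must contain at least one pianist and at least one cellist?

665

Total 4-person selections from all 13: C(13,4) = 715.
Subtract selections that omit an entire group: no pianists → C(7,4) = 35; no cellists → C(6,4) = 15.
Both groups omitted at once is impossible, so 715 − 50 = 665.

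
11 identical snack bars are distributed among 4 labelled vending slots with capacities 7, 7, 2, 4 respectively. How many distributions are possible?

Without the upper bounds there are C(14,3) = 364 ways to split 11 among 4 vending slots.
Subtract solutions that violate a single cap (substitute x_i' = x_i − (cap_i+1)): x_1 ≥ 8 gives C(6,3) = 20; x_2 ≥ 8 gives C(6,3) = 20; x_3 ≥ 3 gives C(11,3) = 165; x_4 ≥ 5 gives C(9,3) = 84. Together 289.
Add back pairs where two caps are both exceeded: 0 + 1 + 0 + 1 + 0 + 20 = 22.
By inclusion–exclusion the count is 364 − 289 + 22 = 97.

97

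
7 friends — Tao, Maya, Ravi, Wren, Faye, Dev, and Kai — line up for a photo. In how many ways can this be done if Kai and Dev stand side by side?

1440

Treat {Kai, Dev} as a single unit. There are 6 units to order, and the pair itself can be ordered 2 ways.
So the count is 2·(6)! = 1440.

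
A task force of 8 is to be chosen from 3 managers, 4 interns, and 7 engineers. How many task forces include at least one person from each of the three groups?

2793

With no constraint there are C(14,8) = 3003 possible selections.
Selections missing a whole group: no managers → C(11,8) = 165; no interns → C(10,8) = 45; no engineers → C(7,8) = 0.
Add back selections omitting two groups (i.e. drawn from a single group): C(3,8) + C(4,8) + C(7,8) = 0.
By inclusion–exclusion: 3003 − 210 + 0 = 2793.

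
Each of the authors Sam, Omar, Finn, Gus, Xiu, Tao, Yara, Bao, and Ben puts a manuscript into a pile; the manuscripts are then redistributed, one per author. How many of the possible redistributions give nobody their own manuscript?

133496

Let Aᵢ be the assignments in which author i gets their own manuscript. We want the size of the complement of A₁∪…∪A_9.
By inclusion–exclusion this is Σ_{j=0}^{9} (−1)^j C(9,j)·(9−j)!.
Computing: 362880 − 362880 + 181440 − 60480 + 15120 − 3024 + 504 − 72 + 9 − 1 = 133496.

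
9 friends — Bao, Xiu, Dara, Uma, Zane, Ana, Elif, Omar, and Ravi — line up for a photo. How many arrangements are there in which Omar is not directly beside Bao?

282240

There are 9! = 362880 arrangements in all. If Omar and Bao are adjacent, merging them into one block gives 2·(8)! = 80640 arrangements.
Complementary counting: 362880 − 80640 = 282240.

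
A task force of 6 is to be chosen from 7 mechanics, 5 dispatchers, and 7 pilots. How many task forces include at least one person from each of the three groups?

With no constraint there are C(19,6) = 27132 possible selections.
Subtract selections that omit an entire group: no mechanics → C(12,6) = 924; no dispatchers → C(14,6) = 3003; no pilots → C(12,6) = 924.
Add back selections omitting two groups (i.e. drawn from a single group): C(7,6) + C(5,6) + C(7,6) = 14.
By inclusion–exclusion: 27132 − 4851 + 14 = 22295.

22295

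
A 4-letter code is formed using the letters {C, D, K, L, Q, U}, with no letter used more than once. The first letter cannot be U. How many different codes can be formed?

300

The first letter has 6−1 = 5 choices (anything except U).
The remaining 3 letters are filled from the other 5 symbols without repetition: 5 × 4 × 3 = 60.
Total: 5 × 60 = 300.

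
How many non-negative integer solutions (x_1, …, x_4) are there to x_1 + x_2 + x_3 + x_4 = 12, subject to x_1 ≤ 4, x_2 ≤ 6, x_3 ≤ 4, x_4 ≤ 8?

Without the upper bounds there are C(15,3) = 455 ways to split 12 among 4 variables.
Subtract solutions that violate a single cap (substitute x_i' = x_i − (cap_i+1)): x_1 ≥ 5 gives C(10,3) = 120; x_2 ≥ 7 gives C(8,3) = 56; x_3 ≥ 5 gives C(10,3) = 120; x_4 ≥ 9 gives C(6,3) = 20. Together 316.
Add back pairs where two caps are both exceeded: 1 + 10 + 0 + 1 + 0 + 0 = 12.
By inclusion–exclusion the count is 455 − 316 + 12 = 151.

151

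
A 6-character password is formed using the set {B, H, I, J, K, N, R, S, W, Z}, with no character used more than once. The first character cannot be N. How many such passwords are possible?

136080

The first character has 10−1 = 9 choices (anything except N).
The remaining 5 characters are filled from the other 9 symbols without repetition: 9 × 8 × 7 × 6 × 5 = 15120.
Total: 9 × 15120 = 136080.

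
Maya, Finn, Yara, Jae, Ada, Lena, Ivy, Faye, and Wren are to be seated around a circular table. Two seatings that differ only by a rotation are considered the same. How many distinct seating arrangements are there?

40320

Seat Maya anywhere (absorbing the rotational symmetry), then permute the other 8: (8)! = 40320.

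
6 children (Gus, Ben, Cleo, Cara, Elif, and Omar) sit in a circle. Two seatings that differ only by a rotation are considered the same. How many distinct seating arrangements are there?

Around a circle, 6 distinct people have 6!/6 = (5)! = 120 rotationally distinct seatings.

120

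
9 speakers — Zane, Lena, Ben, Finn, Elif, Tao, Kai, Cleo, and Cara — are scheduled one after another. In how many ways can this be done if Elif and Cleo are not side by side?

282240

Of the 9! = 362880 arrangements, those with Elif and Cleo adjacent number 2 × 8! = 80640 (treat the pair as a block with 2 internal orders).
So 362880 − 80640 = 282240 arrangements keep them apart.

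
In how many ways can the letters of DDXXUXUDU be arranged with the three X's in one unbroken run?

140

Treat the 3 copies of X as a single block. The multiset to arrange is then {XXX, D, D, D, U, U, U}, 7 items in all.
That gives (7)!/(3!·3!) = 140 arrangements.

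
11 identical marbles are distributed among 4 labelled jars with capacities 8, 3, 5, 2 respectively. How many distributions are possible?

62

By stars and bars, unrestricted non-negative solutions to x_1+…+x_4 = 11 number C(11+3,3) = 364.
Subtract solutions that violate a single cap (substitute x_i' = x_i − (cap_i+1)): x_1 ≥ 9 gives C(5,3) = 10; x_2 ≥ 4 gives C(10,3) = 120; x_3 ≥ 6 gives C(8,3) = 56; x_4 ≥ 3 gives C(11,3) = 165. Together 351.
Add back pairs where two caps are both exceeded: 0 + 0 + 0 + 4 + 35 + 10 = 49.
By inclusion–exclusion the count is 364 − 351 + 49 = 62.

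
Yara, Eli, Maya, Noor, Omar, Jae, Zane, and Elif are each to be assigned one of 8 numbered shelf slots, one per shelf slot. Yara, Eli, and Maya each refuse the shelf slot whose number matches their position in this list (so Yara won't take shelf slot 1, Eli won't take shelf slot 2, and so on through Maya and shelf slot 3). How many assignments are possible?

Let Aᵢ (for i ∈ {1, 2, 3}) be the placements that put person i in their forbidden shelf slot. Any j of these fix j positions, leaving (8−j)! ways to fill the rest, and there are C(3,j) ways to pick which j.
By inclusion–exclusion, the number of valid placements is Σ_{j=0}^{3} (−1)^j C(3,j)·(8−j)!.
Computing: 40320 − 15120 + 2160 − 120 = 27240.

27240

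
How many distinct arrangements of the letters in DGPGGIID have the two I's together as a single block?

Treat the 2 copies of I as a single block. The multiset to arrange is then {II, D, D, G, G, G, P}, 7 items in all.
That gives (7)!/(3!·2!) = 420 arrangements.

420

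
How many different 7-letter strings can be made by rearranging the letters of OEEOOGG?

210

The 7 letters of OEEOOGG have repeats: E appearing twice, G appearing twice, and O appearing 3 times.
Dividing 7! = 5040 by 3!·2!·2! = 24 for the repeated letters gives 210.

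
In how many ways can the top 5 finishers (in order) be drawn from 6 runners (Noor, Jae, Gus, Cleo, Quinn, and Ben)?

This is an ordered selection of 5 from 6: P(6,5).
That gives 6 × 5 × 4 × 3 × 2 = 720.

720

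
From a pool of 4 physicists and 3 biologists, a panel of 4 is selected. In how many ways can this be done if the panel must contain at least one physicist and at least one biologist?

34

Unrestricted: C(7,4) = 35 ways to pick any 4 of the 7.
Subtract selections that omit an entire group: no physicists → C(3,4) = 0; no biologists → C(4,4) = 1.
Both groups omitted at once is impossible, so 35 − 1 = 34.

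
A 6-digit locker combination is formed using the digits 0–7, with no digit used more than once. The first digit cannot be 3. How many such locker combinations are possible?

The first digit has 8−1 = 7 choices (anything except 3).
The remaining 5 digits are filled from the other 7 symbols without repetition: 7 × 6 × 5 × 4 × 3 = 2520.
Total: 7 × 2520 = 17640.

17640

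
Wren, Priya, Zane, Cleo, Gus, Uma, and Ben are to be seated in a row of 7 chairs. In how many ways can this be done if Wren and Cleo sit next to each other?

1440

Place the 5 others and the Wren-Cleo pair as 6 objects in a line; the pair has 2 internal arrangements.
That gives 2 × 6! = 2 × 720 = 1440.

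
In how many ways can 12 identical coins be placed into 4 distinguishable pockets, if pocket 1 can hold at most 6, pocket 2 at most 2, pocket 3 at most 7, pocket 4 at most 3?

54

Ignoring the caps, the number of non-negative solutions to x_1+…+x_4 = 12 is C(15,3) = 455.
Subtract solutions that violate a single cap (substitute x_i' = x_i − (cap_i+1)): x_1 ≥ 7 gives C(8,3) = 56; x_2 ≥ 3 gives C(12,3) = 220; x_3 ≥ 8 gives C(7,3) = 35; x_4 ≥ 4 gives C(11,3) = 165. Together 476.
Add back pairs where two caps are both exceeded: 10 + 0 + 4 + 4 + 56 + 1 = 75.
By inclusion–exclusion the count is 455 − 476 + 75 = 54.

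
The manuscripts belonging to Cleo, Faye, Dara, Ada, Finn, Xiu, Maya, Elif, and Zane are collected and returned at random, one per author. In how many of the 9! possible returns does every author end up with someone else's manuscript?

Let Aᵢ be the assignments in which author i gets their own manuscript. We want the size of the complement of A₁∪…∪A_9.
By inclusion–exclusion this is Σ_{j=0}^{9} (−1)^j C(9,j)·(9−j)!.
Computing: 362880 − 362880 + 181440 − 60480 + 15120 − 3024 + 504 − 72 + 9 − 1 = 133496.

133496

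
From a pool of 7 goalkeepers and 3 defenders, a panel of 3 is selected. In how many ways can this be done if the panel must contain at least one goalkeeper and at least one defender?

84

Unrestricted: C(10,3) = 120 ways to pick any 3 of the 10.
Selections missing a whole group: no goalkeepers → C(3,3) = 1; no defenders → C(7,3) = 35.
Both groups omitted at once is impossible, so 120 − 36 = 84.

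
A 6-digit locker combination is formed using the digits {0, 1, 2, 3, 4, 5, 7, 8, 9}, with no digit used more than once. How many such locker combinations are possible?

60480

With no repetition, fill the 6 digits in order: 9 choices, then 8, down to 4.
That product is 9 × 8 × 7 × 6 × 5 × 4 = 60480.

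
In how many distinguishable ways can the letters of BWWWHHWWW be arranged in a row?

252

BWWWHHWWW has 9 letters with H appearing twice and W appearing 6 times.
So there are 9! / (6!·2!) = 252 distinguishable arrangements.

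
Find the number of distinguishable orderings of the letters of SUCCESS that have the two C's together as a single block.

Treat the 2 copies of C as a single block. The multiset to arrange is then {CC, E, S, S, S, U}, 6 items in all.
That gives (6)!/(3!) = 120 arrangements.

120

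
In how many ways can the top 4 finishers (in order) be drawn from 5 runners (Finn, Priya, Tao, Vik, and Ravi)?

This is an ordered selection of 4 from 5: P(5,4).
That gives 5 × 4 × 3 × 2 = 120.

120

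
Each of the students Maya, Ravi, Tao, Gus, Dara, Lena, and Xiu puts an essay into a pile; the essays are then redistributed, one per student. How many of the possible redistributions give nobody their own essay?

Let Aᵢ be the assignments in which student i gets their own essay. We want the size of the complement of A₁∪…∪A_7.
By inclusion–exclusion this is Σ_{j=0}^{7} (−1)^j C(7,j)·(7−j)!.
Computing: 5040 − 5040 + 2520 − 840 + 210 − 42 + 7 − 1 = 1854.

1854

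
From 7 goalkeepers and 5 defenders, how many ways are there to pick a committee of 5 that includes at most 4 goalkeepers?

Split by how many goalkeepers are chosen (0 through 4).
Sum: C(7,0)·C(5,5) + C(7,1)·C(5,4) + C(7,2)·C(5,3) + C(7,3)·C(5,2) + C(7,4)·C(5,1) = 1 + 35 + 210 + 350 + 175 = 771.

771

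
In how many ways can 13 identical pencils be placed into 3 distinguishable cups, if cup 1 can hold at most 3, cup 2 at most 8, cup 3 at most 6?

14

Ignoring the caps, the number of non-negative solutions to x_1+…+x_3 = 13 is C(15,2) = 105.
Subtract solutions that violate a single cap (substitute x_i' = x_i − (cap_i+1)): x_1 ≥ 4 gives C(11,2) = 55; x_2 ≥ 9 gives C(6,2) = 15; x_3 ≥ 7 gives C(8,2) = 28. Together 98.
Add back pairs where two caps are both exceeded: 1 + 6 + 0 = 7.
By inclusion–exclusion the count is 105 − 98 + 7 = 14.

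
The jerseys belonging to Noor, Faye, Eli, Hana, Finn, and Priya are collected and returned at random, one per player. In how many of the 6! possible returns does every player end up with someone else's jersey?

Count assignments avoiding every fixed point. For any j of the 6 players fixed to their old jersey, the other 6−j can be arranged in (6−j)! ways.
By inclusion–exclusion this is Σ_{j=0}^{6} (−1)^j C(6,j)·(6−j)!.
Computing: 720 − 720 + 360 − 120 + 30 − 6 + 1 = 265.

265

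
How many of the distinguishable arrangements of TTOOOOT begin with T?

With the first slot taken by T, it remains to arrange the other 6 letters (TOOOOT).
Those 6 letters have O appearing 4 times and T appearing twice, giving (6)!/(4!·2!) = 15.

15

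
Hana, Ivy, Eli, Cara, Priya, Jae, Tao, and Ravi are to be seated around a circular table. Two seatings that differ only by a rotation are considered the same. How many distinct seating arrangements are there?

5040

Seat Hana anywhere (absorbing the rotational symmetry), then permute the other 7: (7)! = 5040.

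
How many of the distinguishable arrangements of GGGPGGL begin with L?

Fix L in the first position and arrange the remaining 6 letters.
Those 6 letters have G appearing 5 times, giving (6)!/(5!) = 6.

6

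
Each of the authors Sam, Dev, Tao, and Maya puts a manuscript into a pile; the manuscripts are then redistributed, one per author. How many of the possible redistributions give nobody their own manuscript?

9

This is the derangement count D_4: permutations of 4 items with no fixed point.
By inclusion–exclusion this is Σ_{j=0}^{4} (−1)^j C(4,j)·(4−j)!.
Computing: 24 − 24 + 12 − 4 + 1 = 9.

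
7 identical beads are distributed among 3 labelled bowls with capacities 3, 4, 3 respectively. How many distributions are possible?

Without the upper bounds there are C(9,2) = 36 ways to split 7 among 3 bowls.
Subtract solutions that violate a single cap (substitute x_i' = x_i − (cap_i+1)): x_1 ≥ 4 gives C(5,2) = 10; x_2 ≥ 5 gives C(4,2) = 6; x_3 ≥ 4 gives C(5,2) = 10. Together 26.
No two caps can be exceeded simultaneously, so the pair terms are all 0.
By inclusion–exclusion the count is 36 − 26 + 0 = 10.

10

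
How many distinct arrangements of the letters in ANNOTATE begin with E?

Fix E in the first position and arrange the remaining 7 letters.
Those 7 letters have A appearing twice, N appearing twice, and T appearing twice, giving (7)!/(2!·2!·2!) = 630.

630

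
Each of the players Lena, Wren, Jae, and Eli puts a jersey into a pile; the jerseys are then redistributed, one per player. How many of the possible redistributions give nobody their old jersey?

Let Aᵢ be the assignments in which player i gets their old jersey. We want the size of the complement of A₁∪…∪A_4.
By inclusion–exclusion this is Σ_{j=0}^{4} (−1)^j C(4,j)·(4−j)!.
Computing: 24 − 24 + 12 − 4 + 1 = 9.

9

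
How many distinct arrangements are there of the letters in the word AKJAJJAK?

The 8 letters of AKJAJJAK have repeats: A appearing 3 times, J appearing 3 times, and K appearing twice.
Dividing 8! = 40320 by 3!·3!·2! = 72 for the repeated letters gives 560.

560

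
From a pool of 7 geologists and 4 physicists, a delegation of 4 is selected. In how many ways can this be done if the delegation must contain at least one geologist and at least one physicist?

294

Unrestricted: C(11,4) = 330 ways to pick any 4 of the 11.
Subtract selections that omit an entire group: no geologists → C(4,4) = 1; no physicists → C(7,4) = 35.
Both groups omitted at once is impossible, so 330 − 36 = 294.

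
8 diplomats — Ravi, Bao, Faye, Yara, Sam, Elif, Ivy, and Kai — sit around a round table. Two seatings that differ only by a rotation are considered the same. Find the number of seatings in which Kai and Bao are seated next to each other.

1440

Glue Kai and Bao into a block (2 internal orders). Seating 7 units around a circle gives (6)! arrangements.
So 2 × (6)! = 2 × 720 = 1440.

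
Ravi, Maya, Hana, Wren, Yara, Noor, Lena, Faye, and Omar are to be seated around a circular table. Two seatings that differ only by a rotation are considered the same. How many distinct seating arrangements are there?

40320

Seat Ravi anywhere (absorbing the rotational symmetry), then permute the other 8: (8)! = 40320.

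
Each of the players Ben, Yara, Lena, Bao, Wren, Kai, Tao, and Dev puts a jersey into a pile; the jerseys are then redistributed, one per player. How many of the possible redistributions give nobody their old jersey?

14833

This is the derangement count D_8: permutations of 8 items with no fixed point.
By inclusion–exclusion this is Σ_{j=0}^{8} (−1)^j C(8,j)·(8−j)!.
Computing: 40320 − 40320 + 20160 − 6720 + 1680 − 336 + 56 − 8 + 1 = 14833.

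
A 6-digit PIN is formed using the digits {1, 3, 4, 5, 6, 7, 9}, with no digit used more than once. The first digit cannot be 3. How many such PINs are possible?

4320

The first digit has 7−1 = 6 choices (anything except 3).
The remaining 5 digits are filled from the other 6 symbols without repetition: 6 × 5 × 4 × 3 × 2 = 720.
Total: 6 × 720 = 4320.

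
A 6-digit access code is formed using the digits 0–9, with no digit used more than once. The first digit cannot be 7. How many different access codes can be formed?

The first digit has 10−1 = 9 choices (anything except 7).
The remaining 5 digits are filled from the other 9 symbols without repetition: 9 × 8 × 7 × 6 × 5 = 15120.
Total: 9 × 15120 = 136080.

136080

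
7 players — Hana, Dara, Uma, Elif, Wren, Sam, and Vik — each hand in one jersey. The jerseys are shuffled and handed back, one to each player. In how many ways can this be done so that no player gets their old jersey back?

1854

Let Aᵢ be the assignments in which player i gets their old jersey. We want the size of the complement of A₁∪…∪A_7.
By inclusion–exclusion this is Σ_{j=0}^{7} (−1)^j C(7,j)·(7−j)!.
Computing: 5040 − 5040 + 2520 − 840 + 210 − 42 + 7 − 1 = 1854.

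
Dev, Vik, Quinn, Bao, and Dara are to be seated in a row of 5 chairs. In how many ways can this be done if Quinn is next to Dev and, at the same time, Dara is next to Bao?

24

Treat {Quinn,Dev} as one block (2 orders) and {Dara,Bao} as another (2 orders).
That leaves 3 units to arrange: 2 × 2 × 3! = 4 × 6 = 24.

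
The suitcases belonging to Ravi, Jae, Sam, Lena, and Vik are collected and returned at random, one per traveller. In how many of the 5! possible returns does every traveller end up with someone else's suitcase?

Let Aᵢ be the assignments in which traveller i gets their own suitcase. We want the size of the complement of A₁∪…∪A_5.
By inclusion–exclusion this is Σ_{j=0}^{5} (−1)^j C(5,j)·(5−j)!.
Computing: 120 − 120 + 60 − 20 + 5 − 1 = 44.

44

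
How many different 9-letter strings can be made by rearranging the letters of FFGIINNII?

Letter multiplicities in FFGIINNII: F×2, G×1, I×4, N×2.
The number of distinct arrangements is 9!/(4!·2!·2!) = 362880/96 = 3780.

3780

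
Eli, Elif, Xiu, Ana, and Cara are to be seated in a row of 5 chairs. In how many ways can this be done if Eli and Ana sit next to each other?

48

Place the 3 others and the Eli-Ana pair as 4 objects in a line; the pair has 2 internal arrangements.
That gives 2 × 4! = 2 × 24 = 48.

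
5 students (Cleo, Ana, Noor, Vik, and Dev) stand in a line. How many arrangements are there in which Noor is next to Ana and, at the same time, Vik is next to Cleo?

24

Treat {Noor,Ana} as one block (2 orders) and {Vik,Cleo} as another (2 orders).
That leaves 3 units to arrange: 2 × 2 × 3! = 4 × 6 = 24.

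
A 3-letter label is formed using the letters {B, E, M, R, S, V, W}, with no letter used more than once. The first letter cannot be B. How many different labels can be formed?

180

The first letter has 7−1 = 6 choices (anything except B).
The remaining 2 letters are filled from the other 6 symbols without repetition: 6 × 5 = 30.
Total: 6 × 30 = 180.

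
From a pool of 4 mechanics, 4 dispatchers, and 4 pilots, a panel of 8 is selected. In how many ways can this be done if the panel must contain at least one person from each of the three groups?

Total 8-person selections from all 12: C(12,8) = 495.
Subtract selections that omit an entire group: no mechanics → C(8,8) = 1; no dispatchers → C(8,8) = 1; no pilots → C(8,8) = 1.
Add back selections omitting two groups (i.e. drawn from a single group): C(4,8) + C(4,8) + C(4,8) = 0.
By inclusion–exclusion: 495 − 3 + 0 = 492.

492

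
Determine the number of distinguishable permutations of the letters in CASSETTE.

The 8 letters of CASSETTE have repeats: E appearing twice, S appearing twice, and T appearing twice.
So there are 8! / (2!·2!·2!) = 5040 distinguishable arrangements.

5040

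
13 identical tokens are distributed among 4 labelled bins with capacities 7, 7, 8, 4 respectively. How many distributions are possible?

Ignoring the caps, the number of non-negative solutions to x_1+…+x_4 = 13 is C(16,3) = 560.
Subtract solutions that violate a single cap (substitute x_i' = x_i − (cap_i+1)): x_1 ≥ 8 gives C(8,3) = 56; x_2 ≥ 8 gives C(8,3) = 56; x_3 ≥ 9 gives C(7,3) = 35; x_4 ≥ 5 gives C(11,3) = 165. Together 312.
Add back pairs where two caps are both exceeded: 0 + 0 + 1 + 0 + 1 + 0 = 2.
By inclusion–exclusion the count is 560 − 312 + 2 = 250.

250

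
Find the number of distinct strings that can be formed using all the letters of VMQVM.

30

The 5 letters of VMQVM have repeats: M appearing twice and V appearing twice.
So there are 5! / (2!·2!) = 30 distinguishable arrangements.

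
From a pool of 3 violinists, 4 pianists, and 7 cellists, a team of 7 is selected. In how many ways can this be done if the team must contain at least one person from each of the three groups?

2982

Unrestricted: C(14,7) = 3432 ways to pick any 7 of the 14.
Selections missing a whole group: no violinists → C(11,7) = 330; no pianists → C(10,7) = 120; no cellists → C(7,7) = 1.
Add back selections omitting two groups (i.e. drawn from a single group): C(3,7) + C(4,7) + C(7,7) = 1.
By inclusion–exclusion: 3432 − 451 + 1 = 2982.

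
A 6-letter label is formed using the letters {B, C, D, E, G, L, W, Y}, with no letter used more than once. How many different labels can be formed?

20160

With no repetition, fill the 6 letters in order: 8 choices, then 7, down to 3.
8 × 7 × 6 × 5 × 4 × 3 = 20160.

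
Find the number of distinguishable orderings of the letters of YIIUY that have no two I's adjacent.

18

There are 5!/(2!·2!) = 30 arrangements of YIIUY in total.
If the two I's are adjacent, glue them into one block, leaving 4 items to arrange: (4)!/(2!) = 12 ways.
Subtracting, 30 − 12 = 18 arrangements keep the I's apart.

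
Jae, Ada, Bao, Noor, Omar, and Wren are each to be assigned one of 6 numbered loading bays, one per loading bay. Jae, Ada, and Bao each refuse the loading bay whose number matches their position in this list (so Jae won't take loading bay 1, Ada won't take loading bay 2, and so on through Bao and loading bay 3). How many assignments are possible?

Let Aᵢ (for i ∈ {1, 2, 3}) be the placements that put person i in their forbidden loading bay. Any j of these fix j positions, leaving (6−j)! ways to fill the rest, and there are C(3,j) ways to pick which j.
By inclusion–exclusion, the number of valid placements is Σ_{j=0}^{3} (−1)^j C(3,j)·(6−j)!.
Computing: 720 − 360 + 72 − 6 = 426.

426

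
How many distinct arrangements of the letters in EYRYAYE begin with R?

Fix R in the first position and arrange the remaining 6 letters.
Those 6 letters have E appearing twice and Y appearing 3 times, giving (6)!/(3!·2!) = 60.

60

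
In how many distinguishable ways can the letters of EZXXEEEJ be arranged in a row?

840

Letter multiplicities in EZXXEEEJ: E×4, J×1, X×2, Z×1.
The number of distinct arrangements is 8!/(4!·2!) = 40320/48 = 840.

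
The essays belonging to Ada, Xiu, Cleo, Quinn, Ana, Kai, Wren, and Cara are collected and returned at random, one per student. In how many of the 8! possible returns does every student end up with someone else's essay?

Count assignments avoiding every fixed point. For any j of the 8 students fixed to their own essay, the other 8−j can be arranged in (8−j)! ways.
By inclusion–exclusion this is Σ_{j=0}^{8} (−1)^j C(8,j)·(8−j)!.
Computing: 40320 − 40320 + 20160 − 6720 + 1680 − 336 + 56 − 8 + 1 = 14833.

14833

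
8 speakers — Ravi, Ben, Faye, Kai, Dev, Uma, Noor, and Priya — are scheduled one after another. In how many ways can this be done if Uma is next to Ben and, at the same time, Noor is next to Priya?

Treat {Uma,Ben} as one block (2 orders) and {Noor,Priya} as another (2 orders).
That leaves 6 units to arrange: 2 × 2 × 6! = 4 × 720 = 2880.

2880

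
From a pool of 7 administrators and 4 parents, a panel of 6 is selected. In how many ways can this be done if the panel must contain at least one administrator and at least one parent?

455

Total 6-person selections from all 11: C(11,6) = 462.
Subtract selections that omit an entire group: no administrators → C(4,6) = 0; no parents → C(7,6) = 7.
Both groups omitted at once is impossible, so 462 − 7 = 455.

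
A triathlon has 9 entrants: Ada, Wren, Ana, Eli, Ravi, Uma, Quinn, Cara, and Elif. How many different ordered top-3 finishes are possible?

504

This is an ordered selection of 3 from 9: P(9,3).
That gives 9 × 8 × 7 = 504.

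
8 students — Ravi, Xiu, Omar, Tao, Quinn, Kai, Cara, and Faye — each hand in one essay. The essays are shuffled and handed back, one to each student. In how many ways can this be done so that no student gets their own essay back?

14833

Let Aᵢ be the assignments in which student i gets their own essay. We want the size of the complement of A₁∪…∪A_8.
By inclusion–exclusion this is Σ_{j=0}^{8} (−1)^j C(8,j)·(8−j)!.
Computing: 40320 − 40320 + 20160 − 6720 + 1680 − 336 + 56 − 8 + 1 = 14833.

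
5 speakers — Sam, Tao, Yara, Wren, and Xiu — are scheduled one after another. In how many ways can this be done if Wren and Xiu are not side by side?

72

There are 5! = 120 arrangements in all. If Wren and Xiu are adjacent, merging them into one block gives 2·(4)! = 48 arrangements.
So 120 − 48 = 72 arrangements keep them apart.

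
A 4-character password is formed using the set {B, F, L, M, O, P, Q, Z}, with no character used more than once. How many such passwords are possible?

1680

Choose and order 4 of the 8 symbols: the first character has 8 options, the next 7, then 6, 5.
8 × 7 × 6 × 5 = 1680.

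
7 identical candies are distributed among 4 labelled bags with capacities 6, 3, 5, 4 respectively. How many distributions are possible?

85

By stars and bars, unrestricted non-negative solutions to x_1+…+x_4 = 7 number C(7+3,3) = 120.
Subtract solutions that violate a single cap (substitute x_i' = x_i − (cap_i+1)): x_1 ≥ 7 gives C(3,3) = 1; x_2 ≥ 4 gives C(6,3) = 20; x_3 ≥ 6 gives C(4,3) = 4; x_4 ≥ 5 gives C(5,3) = 10. Together 35.
No two caps can be exceeded simultaneously, so the pair terms are all 0.
By inclusion–exclusion the count is 120 − 35 + 0 = 85.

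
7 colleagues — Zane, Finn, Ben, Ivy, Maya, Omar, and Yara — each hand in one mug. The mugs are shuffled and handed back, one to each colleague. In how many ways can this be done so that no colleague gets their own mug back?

Count assignments avoiding every fixed point. For any j of the 7 colleagues fixed to their own mug, the other 7−j can be arranged in (7−j)! ways.
By inclusion–exclusion this is Σ_{j=0}^{7} (−1)^j C(7,j)·(7−j)!.
Computing: 5040 − 5040 + 2520 − 840 + 210 − 42 + 7 − 1 = 1854.

1854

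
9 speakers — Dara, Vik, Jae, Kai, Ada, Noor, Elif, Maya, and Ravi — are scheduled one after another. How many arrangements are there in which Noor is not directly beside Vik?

282240

Of the 9! = 362880 arrangements, those with Noor and Vik adjacent number 2 × 8! = 80640 (treat the pair as a block with 2 internal orders).
So 362880 − 80640 = 282240 arrangements keep them apart.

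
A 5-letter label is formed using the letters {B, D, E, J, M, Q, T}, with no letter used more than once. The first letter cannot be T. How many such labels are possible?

2160

The first letter has 7−1 = 6 choices (anything except T).
The remaining 4 letters are filled from the other 6 symbols without repetition: 6 × 5 × 4 × 3 = 360.
Total: 6 × 360 = 2160.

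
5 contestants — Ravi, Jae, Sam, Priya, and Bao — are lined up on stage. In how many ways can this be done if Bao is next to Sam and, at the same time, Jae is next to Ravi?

Treat {Bao,Sam} as one block (2 orders) and {Jae,Ravi} as another (2 orders).
That leaves 3 units to arrange: 2 × 2 × 3! = 4 × 6 = 24.

24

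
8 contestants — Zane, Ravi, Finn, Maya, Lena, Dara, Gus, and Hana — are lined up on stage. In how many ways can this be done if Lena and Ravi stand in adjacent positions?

10080

Treat {Lena, Ravi} as a single unit. There are 7 units to order, and the pair itself can be ordered 2 ways.
That gives 2 × 7! = 2 × 5040 = 10080.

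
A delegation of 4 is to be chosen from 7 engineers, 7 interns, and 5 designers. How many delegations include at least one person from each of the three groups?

Unrestricted: C(19,4) = 3876 ways to pick any 4 of the 19.
Selections missing a whole group: no engineers → C(12,4) = 495; no interns → C(12,4) = 495; no designers → C(14,4) = 1001.
Add back selections omitting two groups (i.e. drawn from a single group): C(7,4) + C(7,4) + C(5,4) = 75.
By inclusion–exclusion: 3876 − 1991 + 75 = 1960.

1960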